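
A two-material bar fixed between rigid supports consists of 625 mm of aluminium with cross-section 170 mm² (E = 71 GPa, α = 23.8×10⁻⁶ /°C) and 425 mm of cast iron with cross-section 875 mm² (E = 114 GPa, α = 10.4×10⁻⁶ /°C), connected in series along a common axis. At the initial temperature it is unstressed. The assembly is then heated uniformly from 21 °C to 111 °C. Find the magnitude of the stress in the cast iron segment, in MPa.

If the supports were absent, the total length change would be Σ αᵢΔT Lᵢ = 23.8×10⁻⁶×90×625 + 10.4×10⁻⁶×90×425 = 1.737 mm.
Since the ends are fixed, an axial force P builds up, equal in every segment, with P · Σ Lᵢ/(AᵢEᵢ) = δ_free.
Σ Lᵢ/(AᵢEᵢ) = 625/(170×71×10³) + 425/(875×114×10³) = 5.604×10⁻⁵ mm/N.
So P = 1.737 / 5.604×10⁻⁵ = 30.99 kN, compressive.
σ_{cast iron} = P / A = 30990 / 875 = 35.41 MPa.

σ ≈ 35.4 MPa (compressive)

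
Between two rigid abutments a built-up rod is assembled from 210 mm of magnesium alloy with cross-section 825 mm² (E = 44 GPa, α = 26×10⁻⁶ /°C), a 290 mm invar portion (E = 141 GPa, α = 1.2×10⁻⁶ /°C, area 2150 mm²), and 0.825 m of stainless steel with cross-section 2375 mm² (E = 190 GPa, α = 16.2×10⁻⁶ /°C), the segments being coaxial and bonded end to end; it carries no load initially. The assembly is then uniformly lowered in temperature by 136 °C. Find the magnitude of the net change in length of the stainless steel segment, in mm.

With the walls removed the bar would change length by δ_free = Σ αᵢΔT Lᵢ = 26×10⁻⁶×136×210 + 1.2×10⁻⁶×136×290 + 16.2×10⁻⁶×136×825 = 2.608 mm.
Since the ends are fixed, an axial force P builds up, equal in every segment, with P · Σ Lᵢ/(AᵢEᵢ) = δ_free.
The series flexibility is Σ Lᵢ/(AᵢEᵢ) = 210/(825×44×10³) + 290/(2150×141×10³) + 825/(2375×190×10³) = 8.57×10⁻⁶ mm/N.
So P = 2.608 / 8.57×10⁻⁶ = 304.3 kN, tensile.
For the stainless steel segment, free thermal change = 16.2×10⁻⁶×136×825 = 1.818 mm and elastic change from P = 304300×825/(2375×190×10³) = 0.5563 mm; these oppose, so the net change is 1.26 mm (segment shortens).

|ΔL| ≈ 1.26 mm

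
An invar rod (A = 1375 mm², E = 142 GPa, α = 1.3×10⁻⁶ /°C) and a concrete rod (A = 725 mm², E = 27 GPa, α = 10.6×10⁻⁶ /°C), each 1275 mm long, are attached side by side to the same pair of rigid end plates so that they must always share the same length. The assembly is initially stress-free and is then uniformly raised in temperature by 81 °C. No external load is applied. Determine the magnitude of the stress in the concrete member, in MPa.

Both members must finish at the same length. With the larger α, the concrete tends to over-expand; the plates restrain it, putting the concrete in compression and the invar in tension. With no external load the two internal forces are equal and opposite, magnitude P.
Equating the net (thermal + elastic) strains gives |α₁ − α₂|·ΔT = P·[1/(A₁E₁) + 1/(A₂E₂)].
|α₁ − α₂|·ΔT = 9.3×10⁻⁶ × 81 = 0.0007533.
1/(A₁E₁) + 1/(A₂E₂) = 1/(1375×142×10³) + 1/(725×27×10³) = 5.621×10⁻⁸ N⁻¹.
So P = 0.0007533 / 5.621×10⁻⁸ = 13.4 kN.
σ_{concrete} = P/A₂ = 13400/725 = 18.49 MPa, compressive.

σ ≈ 18.5 MPa (compressive)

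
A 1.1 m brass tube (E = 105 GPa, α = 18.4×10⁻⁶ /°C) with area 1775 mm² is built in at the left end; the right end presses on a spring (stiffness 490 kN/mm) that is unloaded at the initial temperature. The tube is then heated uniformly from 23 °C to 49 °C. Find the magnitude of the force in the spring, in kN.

P ≈ 66.3 kN

Free thermal expansion: δ_free = αΔT L = 18.4×10⁻⁶ × 26 × 1100 = 0.5262 mm.
Let P be the compressive force at the spring. The tube shortens elastically by PL/(AE) and the spring compresses by P/k; together these equal δ_free.
P [ L/(AE) + 1/k ] = δ_free → P [ 1100/(1775×105×10³) + 1/(490×10³) ] = 0.5262.
P = 0.5262 / 7.943×10⁻⁶ = 66250 N.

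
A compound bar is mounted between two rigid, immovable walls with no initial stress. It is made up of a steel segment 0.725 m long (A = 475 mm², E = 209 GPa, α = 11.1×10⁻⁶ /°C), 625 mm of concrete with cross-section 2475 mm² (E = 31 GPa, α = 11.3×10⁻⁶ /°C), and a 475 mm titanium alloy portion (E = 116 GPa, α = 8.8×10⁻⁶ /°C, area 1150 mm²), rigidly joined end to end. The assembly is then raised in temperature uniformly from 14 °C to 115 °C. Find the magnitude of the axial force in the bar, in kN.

P ≈ 102 kN (compressive)

If the supports were absent, the total length change would be Σ αᵢΔT Lᵢ = 11.1×10⁻⁶×101×725 + 11.3×10⁻⁶×101×625 + 8.8×10⁻⁶×101×475 = 1.948 mm.
The walls prevent any net length change, so an axial force P (same in every segment) develops. Compatibility: P · Σ Lᵢ/(AᵢEᵢ) = δ_free.
Σ Lᵢ/(AᵢEᵢ) = 725/(475×209×10³) + 625/(2475×31×10³) + 475/(1150×116×10³) = 1.901×10⁻⁵ mm/N.
So P = 1.948 / 1.901×10⁻⁵ = 102.5 kN, compressive.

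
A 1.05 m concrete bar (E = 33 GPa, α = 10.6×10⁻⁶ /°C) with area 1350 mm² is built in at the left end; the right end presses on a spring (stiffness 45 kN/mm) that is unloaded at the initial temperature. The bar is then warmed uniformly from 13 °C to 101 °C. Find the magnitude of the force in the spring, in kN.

P ≈ 21.4 kN

If the spring were absent the bar would lengthen by αΔT L = 10.6×10⁻⁶ × 88 × 1050 = 0.9794 mm.
With a force P in the spring, the elastic change of the bar is PL/(AE) and that of the spring is P/k; compatibility requires their sum to equal δ_free.
So P = δ_free / [L/(AE) + 1/k] = 0.9794 / [ 1050/(1350×33×10³) + 1/(45×10³) ].
P = 0.9794 / 4.579×10⁻⁵ = 21390 N.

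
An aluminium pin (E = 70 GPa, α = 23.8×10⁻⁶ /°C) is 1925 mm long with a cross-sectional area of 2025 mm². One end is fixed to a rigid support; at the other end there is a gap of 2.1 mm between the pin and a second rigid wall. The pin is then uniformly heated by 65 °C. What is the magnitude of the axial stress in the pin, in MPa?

Unrestrained expansion: δ_free = αΔT L = 23.8×10⁻⁶ × 65 × 1925 = 2.978 mm.
This exceeds the 2.1 mm gap, so the wall pushes back. The portion of expansion that must be recovered elastically is δ_free − gap = 2.978 − 2.1 = 0.878 mm.
That suppressed elongation corresponds to σ = E·Δ/L = 70×10³ × 0.878/1925 = 31.93 MPa.

σ ≈ 31.9 MPa (compressive)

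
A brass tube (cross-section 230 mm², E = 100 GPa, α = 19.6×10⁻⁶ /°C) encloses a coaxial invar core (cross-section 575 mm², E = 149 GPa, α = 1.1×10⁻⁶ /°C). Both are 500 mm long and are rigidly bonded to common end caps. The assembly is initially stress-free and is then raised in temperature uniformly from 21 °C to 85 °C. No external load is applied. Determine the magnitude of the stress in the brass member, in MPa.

σ ≈ 93.3 MPa (compressive)

The brass has the larger α, so on heating it would change length more than the invar if both were free. The rigid plates force a common final length, so the brass is put into compression and the invar into tension, with equal and opposite forces P (no external load).
Equating the net (thermal + elastic) strains gives |α₁ − α₂|·ΔT = P·[1/(A₁E₁) + 1/(A₂E₂)].
|α₁ − α₂|·ΔT = 18.5×10⁻⁶ × 64 = 0.001184.
1/(A₁E₁) + 1/(A₂E₂) = 1/(230×100×10³) + 1/(575×149×10³) = 5.515×10⁻⁸ N⁻¹.
So P = 0.001184 / 5.515×10⁻⁸ = 21.47 kN.
σ_{brass} = P/A₁ = 21470/230 = 93.34 MPa, compressive.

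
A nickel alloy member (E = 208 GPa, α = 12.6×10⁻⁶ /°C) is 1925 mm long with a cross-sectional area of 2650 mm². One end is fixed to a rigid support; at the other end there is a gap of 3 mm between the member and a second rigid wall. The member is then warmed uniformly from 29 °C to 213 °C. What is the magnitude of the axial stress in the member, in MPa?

σ ≈ 158 MPa (compressive)

If the wall were absent the member would grow by αΔT L = 12.6×10⁻⁶ × 184 × 1925 = 4.463 mm.
This exceeds the 3 mm gap, so the wall pushes back. The portion of expansion that must be recovered elastically is δ_free − gap = 4.463 − 3 = 1.463 mm.
So σ = E(δ_free − g)/L = 208×10³ × 1.463/1925 = 158.1 MPa.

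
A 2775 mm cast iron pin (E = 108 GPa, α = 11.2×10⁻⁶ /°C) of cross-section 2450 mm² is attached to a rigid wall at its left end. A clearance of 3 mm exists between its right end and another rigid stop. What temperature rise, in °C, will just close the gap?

Contact occurs when the free expansion equals the gap: αΔT L = 3 mm.
So ΔT = g/(αL) = 3/(11.2×10⁻⁶ × 2775) = 96.53 °C.

ΔT ≈ 96.5 °C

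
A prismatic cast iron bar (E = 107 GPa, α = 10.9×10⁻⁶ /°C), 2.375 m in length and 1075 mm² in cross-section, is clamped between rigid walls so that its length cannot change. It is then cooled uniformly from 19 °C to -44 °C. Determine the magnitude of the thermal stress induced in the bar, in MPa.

σ ≈ 73.5 MPa (tensile)

With length fixed, the mechanical strain must cancel the thermal strain αΔT = 10.9×10⁻⁶ × 63 = 686.7×10⁻⁶.
The stress required to suppress this strain is σ = Eε = 107×10³ × 686.7×10⁻⁶ = 73.48 MPa, tensile since the bar is trying to contract.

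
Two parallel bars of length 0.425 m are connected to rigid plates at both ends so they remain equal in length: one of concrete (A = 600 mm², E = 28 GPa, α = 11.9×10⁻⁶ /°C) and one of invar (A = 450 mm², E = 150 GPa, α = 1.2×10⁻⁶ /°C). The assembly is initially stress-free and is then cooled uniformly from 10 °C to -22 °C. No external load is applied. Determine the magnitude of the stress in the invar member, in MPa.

The concrete has the larger α, so on cooling it would change length more than the invar if both were free. The rigid plates force a common final length, so the concrete is put into tension and the invar into compression, with equal and opposite forces P (no external load).
Setting the final lengths equal and cancelling L: (α₁ − α₂)ΔT = P/(A₁E₁) + P/(A₂E₂).
|α₁ − α₂|·ΔT = 10.7×10⁻⁶ × 32 = 0.0003424.
1/(A₁E₁) + 1/(A₂E₂) = 1/(600×28×10³) + 1/(450×150×10³) = 7.434×10⁻⁸ N⁻¹.
So P = 0.0003424 / 7.434×10⁻⁸ = 4.606 kN.
σ_{invar} = P/A₂ = 4606/450 = 10.24 MPa, compressive.

σ ≈ 10.2 MPa (compressive)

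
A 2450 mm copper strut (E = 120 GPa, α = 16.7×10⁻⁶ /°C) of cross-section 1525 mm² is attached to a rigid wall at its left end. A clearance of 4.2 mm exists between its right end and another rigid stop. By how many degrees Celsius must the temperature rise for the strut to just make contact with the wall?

ΔT ≈ 103 °C

Contact occurs when the free expansion equals the gap: αΔT L = 4.2 mm.
So ΔT = g/(αL) = 4.2/(16.7×10⁻⁶ × 2450) = 102.7 °C.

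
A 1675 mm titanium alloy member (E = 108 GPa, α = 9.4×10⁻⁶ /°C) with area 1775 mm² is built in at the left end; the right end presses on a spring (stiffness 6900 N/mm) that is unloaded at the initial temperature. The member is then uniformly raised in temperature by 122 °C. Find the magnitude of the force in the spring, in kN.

P ≈ 12.5 kN

Free thermal expansion: δ_free = αΔT L = 9.4×10⁻⁶ × 122 × 1675 = 1.921 mm.
With a force P in the spring, the elastic change of the member is PL/(AE) and that of the spring is P/k; compatibility requires their sum to equal δ_free.
P [ L/(AE) + 1/k ] = δ_free → P [ 1675/(1775×108×10³) + 1/(6900) ] = 1.921.
P = 1.921 / 0.0001537 = 12500 N.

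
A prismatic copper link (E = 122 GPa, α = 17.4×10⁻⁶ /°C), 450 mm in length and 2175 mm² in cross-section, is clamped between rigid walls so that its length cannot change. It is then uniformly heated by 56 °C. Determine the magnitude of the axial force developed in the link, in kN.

P ≈ 259 kN (compressive)

The ends cannot move, so σ = EαΔT = 122×10³ × 17.4×10⁻⁶ × 56 = 118.9 MPa.
P = AEαΔT = 2175 × 122×10³ × 17.4×10⁻⁶ × 56 = 258.6 kN (compressive).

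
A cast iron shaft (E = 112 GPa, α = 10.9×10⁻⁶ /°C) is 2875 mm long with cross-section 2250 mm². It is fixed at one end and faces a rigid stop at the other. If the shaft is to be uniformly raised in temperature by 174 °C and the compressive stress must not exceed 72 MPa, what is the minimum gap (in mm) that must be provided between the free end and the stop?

g ≈ 3.6 mm

With no wall the shaft would lengthen by αΔT L = 10.9×10⁻⁶ × 174 × 2875 = 5.453 mm.
A stress of 72 MPa corresponds to the wall pushing the shaft back by σL/E = 72×2875/(112×10³) = 1.848 mm.
So the gap has to take up the difference, g_min = δ_free − σL/E = 5.453 − 1.848 = 3.605 mm.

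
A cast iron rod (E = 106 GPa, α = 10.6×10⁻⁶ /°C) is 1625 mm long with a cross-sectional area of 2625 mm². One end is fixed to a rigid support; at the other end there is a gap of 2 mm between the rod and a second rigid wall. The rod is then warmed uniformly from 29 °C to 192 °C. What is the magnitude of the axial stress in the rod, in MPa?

Free thermal elongation = αΔT L = 10.6×10⁻⁶ × 163 × 1625 = 2.808 mm.
This exceeds the 2 mm gap, so the wall pushes back. The portion of expansion that must be recovered elastically is δ_free − gap = 2.808 − 2 = 0.8077 mm.
That suppressed elongation corresponds to σ = E·Δ/L = 106×10³ × 0.8077/1625 = 52.69 MPa.

σ ≈ 52.7 MPa (compressive)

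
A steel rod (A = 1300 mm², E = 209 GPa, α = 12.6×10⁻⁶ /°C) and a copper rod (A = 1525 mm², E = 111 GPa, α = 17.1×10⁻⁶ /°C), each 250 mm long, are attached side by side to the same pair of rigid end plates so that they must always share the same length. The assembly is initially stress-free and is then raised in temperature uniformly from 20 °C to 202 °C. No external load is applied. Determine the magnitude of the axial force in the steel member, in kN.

P ≈ 85.4 kN (tensile in the steel)

The copper has the larger α, so on heating it would change length more than the steel if both were free. The rigid plates force a common final length, so the copper is put into compression and the steel into tension, with equal and opposite forces P (no external load).
Setting the final lengths equal and cancelling L: (α₁ − α₂)ΔT = P/(A₁E₁) + P/(A₂E₂).
|α₁ − α₂|·ΔT = 4.5×10⁻⁶ × 182 = 0.000819.
1/(A₁E₁) + 1/(A₂E₂) = 1/(1300×209×10³) + 1/(1525×111×10³) = 9.588×10⁻⁹ N⁻¹.
So P = 0.000819 / 9.588×10⁻⁹ = 85.42 kN.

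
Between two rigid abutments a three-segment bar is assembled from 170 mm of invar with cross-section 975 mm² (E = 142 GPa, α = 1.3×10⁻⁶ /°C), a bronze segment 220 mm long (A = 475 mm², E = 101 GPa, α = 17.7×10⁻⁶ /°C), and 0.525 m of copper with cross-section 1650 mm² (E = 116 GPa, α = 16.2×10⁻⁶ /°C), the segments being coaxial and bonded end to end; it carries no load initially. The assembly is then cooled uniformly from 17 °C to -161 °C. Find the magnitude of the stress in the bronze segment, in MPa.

σ ≈ 553 MPa (tensile)

With the walls removed the bar would change length by δ_free = Σ αᵢΔT Lᵢ = 1.3×10⁻⁶×178×170 + 17.7×10⁻⁶×178×220 + 16.2×10⁻⁶×178×525 = 2.246 mm.
The walls prevent any net length change, so an axial force P (same in every segment) develops. Compatibility: P · Σ Lᵢ/(AᵢEᵢ) = δ_free.
Σ Lᵢ/(AᵢEᵢ) = 170/(975×142×10³) + 220/(475×101×10³) + 525/(1650×116×10³) = 8.557×10⁻⁶ mm/N.
Hence P = δ_free / Σ(L/AE) = 2.246/8.557×10⁻⁶ = 262.5 kN (tensile).
σ_{bronze} = P / A = 262500 / 475 = 552.7 MPa.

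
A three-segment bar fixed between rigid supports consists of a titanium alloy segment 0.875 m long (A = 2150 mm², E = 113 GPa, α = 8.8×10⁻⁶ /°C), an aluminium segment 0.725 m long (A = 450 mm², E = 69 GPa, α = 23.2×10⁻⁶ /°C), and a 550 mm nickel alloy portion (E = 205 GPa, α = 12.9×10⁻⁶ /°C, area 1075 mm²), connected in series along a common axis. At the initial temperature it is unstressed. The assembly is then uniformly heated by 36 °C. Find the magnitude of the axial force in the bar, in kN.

P ≈ 38.7 kN (compressive)

With the walls removed the bar would change length by δ_free = Σ αᵢΔT Lᵢ = 8.8×10⁻⁶×36×875 + 23.2×10⁻⁶×36×725 + 12.9×10⁻⁶×36×550 = 1.138 mm.
The walls prevent any net length change, so an axial force P (same in every segment) develops. Compatibility: P · Σ Lᵢ/(AᵢEᵢ) = δ_free.
The series flexibility is Σ Lᵢ/(AᵢEᵢ) = 875/(2150×113×10³) + 725/(450×69×10³) + 550/(1075×205×10³) = 2.945×10⁻⁵ mm/N.
P = 1.138 / 2.945×10⁻⁵ = 38650 N = 38.65 kN, compressive.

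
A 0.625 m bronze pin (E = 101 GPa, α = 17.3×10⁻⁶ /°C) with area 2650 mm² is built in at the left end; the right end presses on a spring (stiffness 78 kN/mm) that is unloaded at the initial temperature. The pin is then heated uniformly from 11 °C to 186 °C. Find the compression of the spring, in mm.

Free thermal expansion: δ_free = αΔT L = 17.3×10⁻⁶ × 175 × 625 = 1.892 mm.
With a force P in the spring, the elastic change of the pin is PL/(AE) and that of the spring is P/k; compatibility requires their sum to equal δ_free.
So P = δ_free / [L/(AE) + 1/k] = 1.892 / [ 625/(2650×101×10³) + 1/(78×10³) ].
P = 1.892 / 1.516×10⁻⁵ = 124900 N.
Spring compression = P/k = 124900/(78×10³) = 1.601 mm.

δ ≈ 1.6 mm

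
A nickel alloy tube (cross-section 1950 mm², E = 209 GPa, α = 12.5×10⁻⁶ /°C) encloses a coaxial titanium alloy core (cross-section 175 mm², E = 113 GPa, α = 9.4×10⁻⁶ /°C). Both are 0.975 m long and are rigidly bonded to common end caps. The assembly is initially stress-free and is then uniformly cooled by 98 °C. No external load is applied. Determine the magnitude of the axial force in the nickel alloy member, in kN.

Both members must finish at the same length. With the larger α, the nickel alloy tends to over-contract; the plates restrain it, putting the nickel alloy in tension and the titanium alloy in compression. With no external load the two internal forces are equal and opposite, magnitude P.
Compatibility of the two members (thermal + elastic change equal): (α₁ − α₂)ΔT = P·[1/(A₁E₁) + 1/(A₂E₂)].
|α₁ − α₂|·ΔT = 3.1×10⁻⁶ × 98 = 0.0003038.
1/(A₁E₁) + 1/(A₂E₂) = 1/(1950×209×10³) + 1/(175×113×10³) = 5.302×10⁻⁸ N⁻¹.
P = 0.0003038 / 5.302×10⁻⁸ = 5730 N = 5.73 kN.

P ≈ 5.73 kN (tensile in the nickel alloy)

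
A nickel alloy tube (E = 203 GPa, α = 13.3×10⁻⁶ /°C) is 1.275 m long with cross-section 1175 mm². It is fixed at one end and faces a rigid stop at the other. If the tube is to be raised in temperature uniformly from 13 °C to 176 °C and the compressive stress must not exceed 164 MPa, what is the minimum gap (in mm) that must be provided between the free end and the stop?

Free expansion if unrestrained: δ_free = αΔT L = 13.3×10⁻⁶ × 163 × 1275 = 2.764 mm.
At the allowable stress the elastic shortening the wall may impose is σL/E = 164 × 1275 / (203×10³) = 1.03 mm.
The gap must absorb the remainder: g_min = 2.764 − 1.03 = 1.734 mm.

g ≈ 1.73 mm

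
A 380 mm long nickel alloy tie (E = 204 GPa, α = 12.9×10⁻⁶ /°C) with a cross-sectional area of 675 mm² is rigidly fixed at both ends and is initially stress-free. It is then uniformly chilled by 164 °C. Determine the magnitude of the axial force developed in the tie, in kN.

Full restraint means ε = 0, so the stress is σ = EαΔT = 204×10³ × 12.9×10⁻⁶ × 164 = 431.6 MPa.
Axial force P = σA = 431.6 × 675 = 291300 N = 291.3 kN, tensile.

P ≈ 291 kN (tensile)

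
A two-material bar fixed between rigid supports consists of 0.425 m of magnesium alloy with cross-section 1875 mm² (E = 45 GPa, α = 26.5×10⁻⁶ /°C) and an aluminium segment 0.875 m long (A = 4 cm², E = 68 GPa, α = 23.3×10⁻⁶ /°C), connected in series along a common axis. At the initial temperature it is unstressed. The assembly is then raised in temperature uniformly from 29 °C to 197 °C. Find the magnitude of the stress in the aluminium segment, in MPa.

With the walls removed the bar would change length by δ_free = Σ αᵢΔT Lᵢ = 26.5×10⁻⁶×168×425 + 23.3×10⁻⁶×168×875 = 5.317 mm.
The walls prevent any net length change, so an axial force P (same in every segment) develops. Compatibility: P · Σ Lᵢ/(AᵢEᵢ) = δ_free.
Σ Lᵢ/(AᵢEᵢ) = 425/(1875×45×10³) + 875/(400×68×10³) = 3.721×10⁻⁵ mm/N.
So P = 5.317 / 3.721×10⁻⁵ = 142.9 kN, compressive.
σ_{aluminium} = P / A = 142900 / 400 = 357.3 MPa.

σ ≈ 357 MPa (compressive)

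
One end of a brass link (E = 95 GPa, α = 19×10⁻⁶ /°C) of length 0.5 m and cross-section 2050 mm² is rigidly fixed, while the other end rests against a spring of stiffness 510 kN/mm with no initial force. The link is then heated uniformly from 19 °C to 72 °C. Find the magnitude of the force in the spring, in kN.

If the spring were absent the link would lengthen by αΔT L = 19×10⁻⁶ × 53 × 500 = 0.5035 mm.
With a force P in the spring, the elastic change of the link is PL/(AE) and that of the spring is P/k; compatibility requires their sum to equal δ_free.
P [ L/(AE) + 1/k ] = δ_free → P [ 500/(2050×95×10³) + 1/(510×10³) ] = 0.5035.
P = 0.5035 / 4.528×10⁻⁶ = 111200 N.

P ≈ 111 kN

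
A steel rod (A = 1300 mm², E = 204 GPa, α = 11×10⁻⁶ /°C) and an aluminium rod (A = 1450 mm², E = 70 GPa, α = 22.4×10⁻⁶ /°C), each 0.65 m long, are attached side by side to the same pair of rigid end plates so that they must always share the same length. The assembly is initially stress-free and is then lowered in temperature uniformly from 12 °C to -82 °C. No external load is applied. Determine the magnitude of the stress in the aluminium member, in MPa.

Equilibrium of a rigid end plate with no external load gives equal and opposite internal forces ±P in the two members. Since α_{aluminium} > α_{steel}, cooling drives the aluminium into tension and the steel into compression.
Equating the net (thermal + elastic) strains gives |α₁ − α₂|·ΔT = P·[1/(A₁E₁) + 1/(A₂E₂)].
|α₁ − α₂|·ΔT = 11.4×10⁻⁶ × 94 = 0.001072.
1/(A₁E₁) + 1/(A₂E₂) = 1/(1300×204×10³) + 1/(1450×70×10³) = 1.362×10⁻⁸ N⁻¹.
P = 0.001072 / 1.362×10⁻⁸ = 78660 N = 78.66 kN.
σ_{aluminium} = P/A₂ = 78660/1450 = 54.25 MPa, tensile.

σ ≈ 54.2 MPa (tensile)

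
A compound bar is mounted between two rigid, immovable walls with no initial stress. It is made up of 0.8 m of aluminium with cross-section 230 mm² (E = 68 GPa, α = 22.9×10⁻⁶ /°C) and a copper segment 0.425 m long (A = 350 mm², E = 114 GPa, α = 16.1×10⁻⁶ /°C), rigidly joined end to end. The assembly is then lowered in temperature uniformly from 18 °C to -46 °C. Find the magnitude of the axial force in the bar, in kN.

P ≈ 26.1 kN (tensile)

Free thermal contraction of the whole bar: Σ αᵢΔT Lᵢ = 22.9×10⁻⁶×64×800 + 16.1×10⁻⁶×64×425 = 1.61 mm.
The rigid supports impose zero overall length change; the single axial force P common to all segments must satisfy P Σ Lᵢ/(AᵢEᵢ) = δ_free.
Σ Lᵢ/(AᵢEᵢ) = 800/(230×68×10³) + 425/(350×114×10³) = 6.18×10⁻⁵ mm/N.
So P = 1.61 / 6.18×10⁻⁵ = 26.06 kN, tensile.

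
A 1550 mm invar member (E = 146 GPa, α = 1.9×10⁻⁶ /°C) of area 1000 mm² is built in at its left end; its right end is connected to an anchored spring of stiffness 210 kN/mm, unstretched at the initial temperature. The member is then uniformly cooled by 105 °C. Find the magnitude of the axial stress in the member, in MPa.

σ ≈ 20.1 MPa (tensile)

The unrestrained thermal change is αΔT L = 1.9×10⁻⁶ × 105 × 1550 = 0.3092 mm.
With a force P in the spring, the elastic change of the member is PL/(AE) and that of the spring is P/k; compatibility requires their sum to equal δ_free.
P [ L/(AE) + 1/k ] = δ_free → P [ 1550/(1000×146×10³) + 1/(210×10³) ] = 0.3092.
P = 0.3092 / 1.538×10⁻⁵ = 20110 N.
σ = P/A = 20110/1000 = 20.11 MPa.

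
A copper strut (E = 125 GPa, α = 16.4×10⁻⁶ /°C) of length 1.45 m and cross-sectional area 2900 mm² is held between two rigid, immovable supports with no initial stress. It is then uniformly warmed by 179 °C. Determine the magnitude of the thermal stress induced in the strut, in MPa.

σ ≈ 367 MPa (compressive)

The supports are rigid, so the total axial strain is zero. The restrained thermal strain is ε = αΔT = 16.4×10⁻⁶ × 179 = 2935.6×10⁻⁶.
The stress required to suppress this strain is σ = Eε = 125×10³ × 2935.6×10⁻⁶ = 366.9 MPa, compressive since the strut is trying to expand.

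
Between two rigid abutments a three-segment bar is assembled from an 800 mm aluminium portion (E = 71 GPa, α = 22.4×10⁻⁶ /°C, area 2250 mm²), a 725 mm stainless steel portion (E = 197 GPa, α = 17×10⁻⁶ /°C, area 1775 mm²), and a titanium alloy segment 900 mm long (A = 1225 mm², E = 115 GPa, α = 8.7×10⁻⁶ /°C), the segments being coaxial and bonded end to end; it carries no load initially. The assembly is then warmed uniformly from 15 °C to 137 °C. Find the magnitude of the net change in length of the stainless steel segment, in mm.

With the walls removed the bar would change length by δ_free = Σ αᵢΔT Lᵢ = 22.4×10⁻⁶×122×800 + 17×10⁻⁶×122×725 + 8.7×10⁻⁶×122×900 = 4.645 mm.
The walls prevent any net length change, so an axial force P (same in every segment) develops. Compatibility: P · Σ Lᵢ/(AᵢEᵢ) = δ_free.
The series flexibility is Σ Lᵢ/(AᵢEᵢ) = 800/(2250×71×10³) + 725/(1775×197×10³) + 900/(1225×115×10³) = 1.347×10⁻⁵ mm/N.
So P = 4.645 / 1.347×10⁻⁵ = 344.9 kN, compressive.
For the stainless steel segment, free thermal change = 17×10⁻⁶×122×725 = 1.504 mm and elastic change from P = 344900×725/(1775×197×10³) = 0.715 mm; these oppose, so the net change is 0.789 mm (segment lengthens).

|ΔL| ≈ 0.789 mm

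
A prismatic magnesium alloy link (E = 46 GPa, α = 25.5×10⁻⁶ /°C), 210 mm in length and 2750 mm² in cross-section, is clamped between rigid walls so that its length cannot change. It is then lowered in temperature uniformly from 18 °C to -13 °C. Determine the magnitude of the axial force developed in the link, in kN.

P ≈ 100 kN (tensile)

The ends cannot move, so σ = EαΔT = 46×10³ × 25.5×10⁻⁶ × 31 = 36.36 MPa.
P = AEαΔT = 2750 × 46×10³ × 25.5×10⁻⁶ × 31 = 100 kN (tensile).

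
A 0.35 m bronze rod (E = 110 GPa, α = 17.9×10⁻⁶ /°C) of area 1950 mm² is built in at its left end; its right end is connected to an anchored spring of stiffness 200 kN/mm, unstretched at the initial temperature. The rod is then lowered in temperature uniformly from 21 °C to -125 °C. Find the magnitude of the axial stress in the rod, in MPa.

If the spring were absent the rod would shorten by αΔT L = 17.9×10⁻⁶ × 146 × 350 = 0.9147 mm.
With a force P in the spring, the elastic change of the rod is PL/(AE) and that of the spring is P/k; compatibility requires their sum to equal δ_free.
So P = δ_free / [L/(AE) + 1/k] = 0.9147 / [ 350/(1950×110×10³) + 1/(200×10³) ].
P = 0.9147 / 6.632×10⁻⁶ = 137900 N.
σ = P/A = 137900/1950 = 70.73 MPa.

σ ≈ 70.7 MPa (tensile)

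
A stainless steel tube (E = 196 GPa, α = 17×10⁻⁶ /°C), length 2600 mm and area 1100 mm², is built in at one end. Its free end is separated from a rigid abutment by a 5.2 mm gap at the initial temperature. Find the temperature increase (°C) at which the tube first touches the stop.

Contact occurs when the free expansion equals the gap: αΔT L = 5.2 mm.
ΔT = 5.2 / (17×10⁻⁶ × 2600) = 117.6 °C.

ΔT ≈ 118 °C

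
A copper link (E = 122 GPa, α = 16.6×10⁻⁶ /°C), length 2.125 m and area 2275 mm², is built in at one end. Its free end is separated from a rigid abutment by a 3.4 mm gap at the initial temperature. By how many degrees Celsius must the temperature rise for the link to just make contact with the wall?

ΔT ≈ 96.4 °C

The gap closes when αΔT L = 3.4 mm, since the link is still unstressed at that instant.
So ΔT = g/(αL) = 3.4/(16.6×10⁻⁶ × 2125) = 96.39 °C.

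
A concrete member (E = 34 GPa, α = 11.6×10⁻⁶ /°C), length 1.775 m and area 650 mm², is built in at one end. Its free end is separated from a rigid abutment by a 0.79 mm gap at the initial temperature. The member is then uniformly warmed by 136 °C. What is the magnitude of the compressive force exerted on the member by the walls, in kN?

P ≈ 25 kN

Unrestrained expansion: δ_free = αΔT L = 11.6×10⁻⁶ × 136 × 1775 = 2.8 mm.
The gap closes (δ_free > 0.79 mm) and the wall then resists a further 2.8 − 0.79 = 2.01 mm of expansion.
That suppressed elongation corresponds to σ = E·Δ/L = 34×10³ × 2.01/1775 = 38.51 MPa.
Force on the wall = σA = 38.51 × 650 mm² = 25.03 kN.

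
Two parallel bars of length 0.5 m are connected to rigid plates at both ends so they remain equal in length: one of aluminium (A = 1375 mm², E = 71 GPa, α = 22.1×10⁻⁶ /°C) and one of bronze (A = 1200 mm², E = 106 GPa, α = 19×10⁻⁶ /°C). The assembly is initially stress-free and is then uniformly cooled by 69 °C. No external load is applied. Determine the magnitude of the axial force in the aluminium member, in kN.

The aluminium has the larger α, so on cooling it would change length more than the bronze if both were free. The rigid plates force a common final length, so the aluminium is put into tension and the bronze into compression, with equal and opposite forces P (no external load).
Compatibility of the two members (thermal + elastic change equal): (α₁ − α₂)ΔT = P·[1/(A₁E₁) + 1/(A₂E₂)].
|α₁ − α₂|·ΔT = 3.1×10⁻⁶ × 69 = 0.0002139.
1/(A₁E₁) + 1/(A₂E₂) = 1/(1375×71×10³) + 1/(1200×106×10³) = 1.81×10⁻⁸ N⁻¹.
So P = 0.0002139 / 1.81×10⁻⁸ = 11.81 kN.

P ≈ 11.8 kN (tensile in the aluminium)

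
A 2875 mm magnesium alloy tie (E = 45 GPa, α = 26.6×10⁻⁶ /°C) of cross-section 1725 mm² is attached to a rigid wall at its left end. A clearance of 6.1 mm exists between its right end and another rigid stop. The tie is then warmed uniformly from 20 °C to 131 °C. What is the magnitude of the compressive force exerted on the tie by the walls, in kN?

If the wall were absent the tie would grow by αΔT L = 26.6×10⁻⁶ × 111 × 2875 = 8.489 mm.
This exceeds the 6.1 mm gap, so the wall pushes back. The portion of expansion that must be recovered elastically is δ_free − gap = 8.489 − 6.1 = 2.389 mm.
So σ = E(δ_free − g)/L = 45×10³ × 2.389/2875 = 37.39 MPa.
Force on the wall = σA = 37.39 × 1725 mm² = 64.5 kN.

P ≈ 64.5 kN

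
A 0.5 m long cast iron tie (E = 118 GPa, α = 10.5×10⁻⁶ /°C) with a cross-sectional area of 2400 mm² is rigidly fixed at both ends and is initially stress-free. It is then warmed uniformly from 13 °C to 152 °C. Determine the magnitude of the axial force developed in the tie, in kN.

P ≈ 413 kN (compressive)

With zero net strain, σ = E·αΔT = 118 GPa × 10.5×10⁻⁶ × 139 = 172.2 MPa.
Then P = σA = 172.2 × 2400 mm² = 413.3 kN, compressive.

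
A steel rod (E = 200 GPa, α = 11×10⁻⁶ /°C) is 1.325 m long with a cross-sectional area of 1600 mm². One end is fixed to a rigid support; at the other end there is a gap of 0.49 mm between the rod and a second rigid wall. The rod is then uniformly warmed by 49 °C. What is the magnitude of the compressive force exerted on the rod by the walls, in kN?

P ≈ 54.1 kN

If the wall were absent the rod would grow by αΔT L = 11×10⁻⁶ × 49 × 1325 = 0.7142 mm.
After closing the 0.49 mm clearance, 0.7142 − 0.49 = 0.2242 mm of expansion remains to be suppressed by the wall.
Compatibility: PL/(AE) = 0.2242 mm, so σ = P/A = E × (0.2242/1325) = 33.84 MPa.
Force on the wall = σA = 33.84 × 1600 mm² = 54.14 kN.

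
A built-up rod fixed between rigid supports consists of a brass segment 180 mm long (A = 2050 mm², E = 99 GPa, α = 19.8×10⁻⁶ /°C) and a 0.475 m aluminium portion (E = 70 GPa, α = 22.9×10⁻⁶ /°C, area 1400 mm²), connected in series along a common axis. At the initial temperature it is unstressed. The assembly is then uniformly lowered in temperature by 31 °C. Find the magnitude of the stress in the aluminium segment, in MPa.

σ ≈ 55.8 MPa (tensile)

With the walls removed the bar would change length by δ_free = Σ αᵢΔT Lᵢ = 19.8×10⁻⁶×31×180 + 22.9×10⁻⁶×31×475 = 0.4477 mm.
Since the ends are fixed, an axial force P builds up, equal in every segment, with P · Σ Lᵢ/(AᵢEᵢ) = δ_free.
Σ Lᵢ/(AᵢEᵢ) = 180/(2050×99×10³) + 475/(1400×70×10³) = 5.734×10⁻⁶ mm/N.
P = 0.4477 / 5.734×10⁻⁶ = 78080 N = 78.08 kN, tensile.
σ_{aluminium} = P / A = 78080 / 1400 = 55.77 MPa.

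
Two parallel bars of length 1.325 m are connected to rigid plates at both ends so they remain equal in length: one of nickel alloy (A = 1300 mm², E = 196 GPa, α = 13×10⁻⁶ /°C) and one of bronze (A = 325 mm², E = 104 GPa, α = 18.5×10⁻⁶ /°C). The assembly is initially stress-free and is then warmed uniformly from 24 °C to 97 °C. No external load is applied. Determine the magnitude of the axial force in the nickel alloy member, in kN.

P ≈ 12 kN (tensile in the nickel alloy)

Both members must finish at the same length. With the larger α, the bronze tends to over-expand; the plates restrain it, putting the bronze in compression and the nickel alloy in tension. With no external load the two internal forces are equal and opposite, magnitude P.
Setting the final lengths equal and cancelling L: (α₁ − α₂)ΔT = P/(A₁E₁) + P/(A₂E₂).
|α₁ − α₂|·ΔT = 5.5×10⁻⁶ × 73 = 0.0004015.
1/(A₁E₁) + 1/(A₂E₂) = 1/(1300×196×10³) + 1/(325×104×10³) = 3.351×10⁻⁸ N⁻¹.
P = 0.0004015 / 3.351×10⁻⁸ = 11980 N = 11.98 kN.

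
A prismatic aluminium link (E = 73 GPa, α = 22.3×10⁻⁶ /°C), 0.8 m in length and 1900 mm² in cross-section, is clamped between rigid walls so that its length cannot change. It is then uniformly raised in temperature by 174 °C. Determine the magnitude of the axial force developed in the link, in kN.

P ≈ 538 kN (compressive)

With zero net strain, σ = E·αΔT = 73 GPa × 22.3×10⁻⁶ × 174 = 283.3 MPa.
P = AEαΔT = 1900 × 73×10³ × 22.3×10⁻⁶ × 174 = 538.2 kN (compressive).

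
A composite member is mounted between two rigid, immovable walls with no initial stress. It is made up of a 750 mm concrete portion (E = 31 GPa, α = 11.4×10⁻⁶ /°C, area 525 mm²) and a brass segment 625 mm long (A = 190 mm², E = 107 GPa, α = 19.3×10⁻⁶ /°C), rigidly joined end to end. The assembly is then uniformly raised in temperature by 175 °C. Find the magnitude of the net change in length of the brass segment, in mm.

Free thermal expansion of the whole bar: Σ αᵢΔT Lᵢ = 11.4×10⁻⁶×175×750 + 19.3×10⁻⁶×175×625 = 3.607 mm.
The rigid supports impose zero overall length change; the single axial force P common to all segments must satisfy P Σ Lᵢ/(AᵢEᵢ) = δ_free.
Σ Lᵢ/(AᵢEᵢ) = 750/(525×31×10³) + 625/(190×107×10³) = 7.683×10⁻⁵ mm/N.
So P = 3.607 / 7.683×10⁻⁵ = 46.95 kN, compressive.
For the brass segment, free thermal change = 19.3×10⁻⁶×175×625 = 2.111 mm and elastic change from P = 46950×625/(190×107×10³) = 1.443 mm; these oppose, so the net change is 0.667 mm (segment lengthens).

|ΔL| ≈ 0.667 mm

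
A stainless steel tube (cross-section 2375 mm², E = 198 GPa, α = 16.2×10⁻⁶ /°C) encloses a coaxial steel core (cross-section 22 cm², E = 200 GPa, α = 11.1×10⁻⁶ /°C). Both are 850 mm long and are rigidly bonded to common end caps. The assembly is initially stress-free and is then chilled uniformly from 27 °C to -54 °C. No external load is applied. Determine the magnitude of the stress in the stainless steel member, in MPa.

Equilibrium of a rigid end plate with no external load gives equal and opposite internal forces ±P in the two members. Since α_{stainless steel} > α_{steel}, cooling drives the stainless steel into tension and the steel into compression.
Equating the net (thermal + elastic) strains gives |α₁ − α₂|·ΔT = P·[1/(A₁E₁) + 1/(A₂E₂)].
|α₁ − α₂|·ΔT = 5.1×10⁻⁶ × 81 = 0.0004131.
1/(A₁E₁) + 1/(A₂E₂) = 1/(2375×198×10³) + 1/(2200×200×10³) = 4.399×10⁻⁹ N⁻¹.
So P = 0.0004131 / 4.399×10⁻⁹ = 93.9 kN.
σ_{stainless steel} = P/A₁ = 93900/2375 = 39.54 MPa, tensile.

σ ≈ 39.5 MPa (tensile)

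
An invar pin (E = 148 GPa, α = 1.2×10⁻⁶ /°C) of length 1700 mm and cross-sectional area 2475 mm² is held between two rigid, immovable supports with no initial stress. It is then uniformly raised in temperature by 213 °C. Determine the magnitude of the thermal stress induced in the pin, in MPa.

Because both ends are immovable the net strain is zero, and the suppressed thermal strain is αΔT = 1.2×10⁻⁶ × 213 = 255.6×10⁻⁶.
σ = EαΔT = 148×10³ × 1.2×10⁻⁶ × 213 = 37.83 MPa (compressive; the pin is trying to expand).

σ ≈ 37.8 MPa (compressive)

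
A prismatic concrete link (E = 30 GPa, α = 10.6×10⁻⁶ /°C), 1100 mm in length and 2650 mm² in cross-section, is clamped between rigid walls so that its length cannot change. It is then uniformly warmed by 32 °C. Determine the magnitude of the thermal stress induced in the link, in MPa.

σ ≈ 10.2 MPa (compressive)

The supports are rigid, so the total axial strain is zero. The restrained thermal strain is ε = αΔT = 10.6×10⁻⁶ × 32 = 339.2×10⁻⁶.
Hence σ = E·αΔT = 30×10³ × 339.2×10⁻⁶ = 10.18 MPa, compressive.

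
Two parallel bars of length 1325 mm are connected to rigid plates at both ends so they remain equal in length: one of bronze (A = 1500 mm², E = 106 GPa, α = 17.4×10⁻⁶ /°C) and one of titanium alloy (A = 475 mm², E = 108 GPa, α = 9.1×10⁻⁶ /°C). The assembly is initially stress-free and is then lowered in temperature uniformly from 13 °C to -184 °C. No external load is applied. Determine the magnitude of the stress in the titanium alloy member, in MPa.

The bronze has the larger α, so on cooling it would change length more than the titanium alloy if both were free. The rigid plates force a common final length, so the bronze is put into tension and the titanium alloy into compression, with equal and opposite forces P (no external load).
Compatibility of the two members (thermal + elastic change equal): (α₁ − α₂)ΔT = P·[1/(A₁E₁) + 1/(A₂E₂)].
|α₁ − α₂|·ΔT = 8.3×10⁻⁶ × 197 = 0.001635.
1/(A₁E₁) + 1/(A₂E₂) = 1/(1500×106×10³) + 1/(475×108×10³) = 2.578×10⁻⁸ N⁻¹.
So P = 0.001635 / 2.578×10⁻⁸ = 63.42 kN.
σ_{titanium alloy} = P/A₂ = 63420/475 = 133.5 MPa, compressive.

σ ≈ 134 MPa (compressive)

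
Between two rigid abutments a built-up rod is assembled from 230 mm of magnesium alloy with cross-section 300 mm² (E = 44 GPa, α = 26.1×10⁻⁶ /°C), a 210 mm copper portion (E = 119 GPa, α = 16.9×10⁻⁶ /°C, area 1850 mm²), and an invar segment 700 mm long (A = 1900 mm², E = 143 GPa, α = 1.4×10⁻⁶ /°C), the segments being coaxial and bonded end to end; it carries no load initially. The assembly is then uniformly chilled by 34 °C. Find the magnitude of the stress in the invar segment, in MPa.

σ ≈ 8.99 MPa (tensile)

If the supports were absent, the total length change would be Σ αᵢΔT Lᵢ = 26.1×10⁻⁶×34×230 + 16.9×10⁻⁶×34×210 + 1.4×10⁻⁶×34×700 = 0.3581 mm.
The rigid supports impose zero overall length change; the single axial force P common to all segments must satisfy P Σ Lᵢ/(AᵢEᵢ) = δ_free.
Σ Lᵢ/(AᵢEᵢ) = 230/(300×44×10³) + 210/(1850×119×10³) + 700/(1900×143×10³) = 2.095×10⁻⁵ mm/N.
P = 0.3581 / 2.095×10⁻⁵ = 17090 N = 17.09 kN, tensile.
σ_{invar} = P / A = 17090 / 1900 = 8.994 MPa.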